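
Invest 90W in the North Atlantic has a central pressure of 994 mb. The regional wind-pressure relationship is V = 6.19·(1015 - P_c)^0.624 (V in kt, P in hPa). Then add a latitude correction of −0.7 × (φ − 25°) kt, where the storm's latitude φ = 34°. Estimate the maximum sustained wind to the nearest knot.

35 kt

ΔP = 1015 − 994 = 21 mb.
21^0.624 ≈ 6.684.
V ≈ 6.19 × 6.684 ≈ 41.4 kt.
Latitude correction: −0.7 × (34 − 25) = -6.3 kt.
Corrected V ≈ 35.1 kt → 35 kt.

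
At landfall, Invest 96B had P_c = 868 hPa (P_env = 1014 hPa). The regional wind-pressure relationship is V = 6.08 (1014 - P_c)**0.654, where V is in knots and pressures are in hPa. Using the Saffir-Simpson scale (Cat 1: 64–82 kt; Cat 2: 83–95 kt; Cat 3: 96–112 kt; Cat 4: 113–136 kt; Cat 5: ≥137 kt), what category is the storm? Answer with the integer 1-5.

ΔP = 1014 − 868 = 146 hPa.
V ≈ 6.08 × 146^0.654 = 6.08 × 26.03 ≈ 158 kt.
158 kt falls in the Category 5 band.

5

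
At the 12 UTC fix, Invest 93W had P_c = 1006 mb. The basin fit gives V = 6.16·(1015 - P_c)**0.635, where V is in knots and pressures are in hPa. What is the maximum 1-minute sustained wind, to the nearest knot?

25 kt

ΔP = 1015 − 1006 = 9 mb.
9^0.635 ≈ 4.036.
V ≈ 6.16 × 4.036 ≈ 24.9 kt.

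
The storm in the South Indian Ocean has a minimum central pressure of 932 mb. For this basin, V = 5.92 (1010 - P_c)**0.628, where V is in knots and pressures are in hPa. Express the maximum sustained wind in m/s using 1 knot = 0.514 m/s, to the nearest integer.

47 m/s

ΔP = 1010 − 932 = 78 mb.
V ≈ 5.92 × 78^0.628 = 5.92 × 15.425 ≈ 91.318 kt.
91.318 × 0.514 ≈ 46.94 m/s → 47 m/s.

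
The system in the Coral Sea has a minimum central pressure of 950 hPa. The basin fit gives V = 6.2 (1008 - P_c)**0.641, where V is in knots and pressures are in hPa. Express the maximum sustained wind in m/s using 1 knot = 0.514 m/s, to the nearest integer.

ΔP = 1008 − 950 = 58 hPa.
V ≈ 6.2 × 58^0.641 = 6.2 × 13.501 ≈ 83.705 kt.
83.705 × 0.514 ≈ 43.02 m/s → 43 m/s.

43 m/s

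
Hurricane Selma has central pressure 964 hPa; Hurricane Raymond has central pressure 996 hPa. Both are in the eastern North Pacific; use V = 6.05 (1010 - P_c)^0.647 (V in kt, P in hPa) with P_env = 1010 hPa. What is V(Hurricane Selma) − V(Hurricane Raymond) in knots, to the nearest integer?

39 kt

Hurricane Selma: ΔP = 46; V ≈ 6.05 × 46^0.647 ≈ 72.04 kt.
Hurricane Raymond: ΔP = 14; V ≈ 6.05 × 14^0.647 ≈ 33.37 kt.
Difference ≈ 72.04 − 33.37 = 38.67 → 39 kt.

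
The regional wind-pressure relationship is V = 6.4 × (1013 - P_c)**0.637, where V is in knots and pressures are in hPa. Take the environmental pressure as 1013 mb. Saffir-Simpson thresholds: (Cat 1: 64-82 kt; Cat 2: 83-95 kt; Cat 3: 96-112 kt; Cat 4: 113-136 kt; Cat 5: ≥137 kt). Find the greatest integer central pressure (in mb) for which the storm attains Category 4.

Category 4 begins at V = 113 kt.
Required ΔP = (113/6.4)^(1/0.637) = 17.656^1.570 ≈ 90.67 mb.
P_c ≤ 1013 − 90.67 = 922.33, so the highest integer P_c is 922 mb.

922 mb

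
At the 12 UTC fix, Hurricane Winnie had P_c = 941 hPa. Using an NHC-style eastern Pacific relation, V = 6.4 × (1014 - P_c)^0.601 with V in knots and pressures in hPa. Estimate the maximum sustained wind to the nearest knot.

ΔP = 1014 − 941 = 73 hPa.
73^0.601 ≈ 13.178.
V ≈ 6.4 × 13.178 ≈ 84.3 kt.

84 kt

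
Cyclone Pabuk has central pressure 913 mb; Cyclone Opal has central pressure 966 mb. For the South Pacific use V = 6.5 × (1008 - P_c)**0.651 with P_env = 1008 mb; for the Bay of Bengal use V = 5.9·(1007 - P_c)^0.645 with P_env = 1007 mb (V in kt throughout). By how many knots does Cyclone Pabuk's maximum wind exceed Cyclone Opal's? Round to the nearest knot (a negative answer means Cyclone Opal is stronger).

Cyclone Pabuk: ΔP = 95; V ≈ 6.5 × 95^0.651 ≈ 126.01 kt.
Cyclone Opal: ΔP = 41; V ≈ 5.9 × 41^0.645 ≈ 64.73 kt.
Difference ≈ 126.01 − 64.73 = 61.28 → 61 kt.

61 kt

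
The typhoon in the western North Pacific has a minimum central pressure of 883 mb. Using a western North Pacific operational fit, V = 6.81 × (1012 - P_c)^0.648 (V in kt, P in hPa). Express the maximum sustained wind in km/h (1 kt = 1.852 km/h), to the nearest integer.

294 km/h

ΔP = 1012 − 883 = 129 mb.
V ≈ 6.81 × 129^0.648 = 6.81 × 23.316 ≈ 158.785 kt.
158.785 × 1.852 ≈ 294.07 km/h → 294 km/h.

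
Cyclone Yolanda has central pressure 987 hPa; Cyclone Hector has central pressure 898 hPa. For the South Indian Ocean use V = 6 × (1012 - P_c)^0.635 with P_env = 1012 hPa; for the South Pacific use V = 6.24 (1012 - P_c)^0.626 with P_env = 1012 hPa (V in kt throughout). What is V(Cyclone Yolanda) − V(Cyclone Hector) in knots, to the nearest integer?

-75 kt

Cyclone Yolanda: ΔP = 25; V ≈ 6 × 25^0.635 ≈ 46.33 kt.
Cyclone Hector: ΔP = 114; V ≈ 6.24 × 114^0.626 ≈ 121.01 kt.
Difference ≈ 46.33 − 121.01 = -74.68 → -75 kt.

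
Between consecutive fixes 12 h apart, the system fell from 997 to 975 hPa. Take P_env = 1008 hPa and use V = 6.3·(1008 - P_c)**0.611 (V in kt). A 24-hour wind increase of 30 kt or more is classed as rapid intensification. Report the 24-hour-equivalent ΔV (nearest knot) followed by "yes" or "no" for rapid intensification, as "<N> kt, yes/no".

V₁: ΔP = 11, V ≈ 6.3 × 11^0.611 ≈ 27.27 kt.
V₂: ΔP = 33, V ≈ 6.3 × 33^0.611 ≈ 53.35 kt.
ΔV over 12 h = 26.08 kt → 24 h equivalent = 26.08 × 24/12 ≈ 52.16 kt.
52 kt ≥ 30 kt ⇒ rapid intensification.

52 kt, yes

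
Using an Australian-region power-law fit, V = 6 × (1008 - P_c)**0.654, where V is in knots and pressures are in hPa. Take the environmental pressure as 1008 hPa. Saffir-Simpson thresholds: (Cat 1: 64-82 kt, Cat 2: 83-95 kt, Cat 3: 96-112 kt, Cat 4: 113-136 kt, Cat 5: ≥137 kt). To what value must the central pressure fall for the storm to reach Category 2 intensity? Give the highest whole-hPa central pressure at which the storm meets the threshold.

Category 2 begins at V = 83 kt.
Required ΔP = (83/6)^(1/0.654) = 13.833^1.529 ≈ 55.53 hPa.
P_c ≤ 1008 − 55.53 = 952.47, so the highest integer P_c is 952 hPa.

952 hPa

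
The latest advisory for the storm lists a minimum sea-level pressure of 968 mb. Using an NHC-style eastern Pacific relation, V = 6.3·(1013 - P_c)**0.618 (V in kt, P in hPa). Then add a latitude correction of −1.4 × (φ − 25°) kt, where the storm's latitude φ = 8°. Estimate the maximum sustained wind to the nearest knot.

90 kt

ΔP = 1013 − 968 = 45 mb.
45^0.618 ≈ 10.512.
V ≈ 6.3 × 10.512 ≈ 66.2 kt.
Latitude correction: −1.4 × (8 − 25) = 23.8 kt.
Corrected V ≈ 90 kt → 90 kt.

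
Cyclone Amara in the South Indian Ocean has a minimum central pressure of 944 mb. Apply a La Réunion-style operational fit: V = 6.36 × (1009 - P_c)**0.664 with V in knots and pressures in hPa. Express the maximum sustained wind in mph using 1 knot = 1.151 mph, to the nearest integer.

ΔP = 1009 − 944 = 65 mb.
V ≈ 6.36 × 65^0.664 = 6.36 × 15.987 ≈ 101.679 kt.
101.679 × 1.151 ≈ 117.03 mph → 117 mph.

117 mph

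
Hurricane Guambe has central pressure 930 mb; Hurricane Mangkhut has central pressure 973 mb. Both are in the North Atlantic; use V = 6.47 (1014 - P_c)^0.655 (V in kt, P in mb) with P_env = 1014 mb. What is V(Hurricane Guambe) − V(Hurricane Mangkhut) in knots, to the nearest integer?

Hurricane Guambe: ΔP = 84; V ≈ 6.47 × 84^0.655 ≈ 117.84 kt.
Hurricane Mangkhut: ΔP = 41; V ≈ 6.47 × 41^0.655 ≈ 73.67 kt.
Difference ≈ 117.84 − 73.67 = 44.17 → 44 kt.

44 kt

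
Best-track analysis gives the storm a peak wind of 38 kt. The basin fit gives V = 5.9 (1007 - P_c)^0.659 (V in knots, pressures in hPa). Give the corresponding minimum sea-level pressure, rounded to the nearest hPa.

ΔP = (V / 5.9)^(1/0.659) = (38/5.9)^1.517.
38/5.9 = 6.441; 6.441^1.517 ≈ 16.89 hPa.
P_c = 1007 − 16.89 = 990.11 ≈ 990 hPa.

990 hPa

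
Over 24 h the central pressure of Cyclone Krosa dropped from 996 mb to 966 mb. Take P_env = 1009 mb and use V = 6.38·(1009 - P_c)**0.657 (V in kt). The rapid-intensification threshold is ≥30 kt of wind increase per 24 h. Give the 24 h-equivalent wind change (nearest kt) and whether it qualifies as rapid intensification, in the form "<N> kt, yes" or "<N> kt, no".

41 kt, yes

V₁: ΔP = 13, V ≈ 6.38 × 13^0.657 ≈ 34.41 kt.
V₂: ΔP = 43, V ≈ 6.38 × 43^0.657 ≈ 75.51 kt.
ΔV over 24 h = 41.10 kt → 24 h equivalent = 41.10 × 24/24 ≈ 41.10 kt.
41 kt ≥ 30 kt ⇒ rapid intensification.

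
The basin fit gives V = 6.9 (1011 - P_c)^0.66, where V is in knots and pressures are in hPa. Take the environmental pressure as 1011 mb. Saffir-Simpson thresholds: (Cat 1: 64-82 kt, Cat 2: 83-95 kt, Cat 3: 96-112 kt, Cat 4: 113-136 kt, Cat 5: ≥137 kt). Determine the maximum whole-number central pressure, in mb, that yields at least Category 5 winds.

Category 5 begins at V = 137 kt.
Required ΔP = (137/6.9)^(1/0.66) = 19.855^1.515 ≈ 92.57 mb.
P_c ≤ 1011 − 92.57 = 918.43, so the highest integer P_c is 918 mb.

918 mb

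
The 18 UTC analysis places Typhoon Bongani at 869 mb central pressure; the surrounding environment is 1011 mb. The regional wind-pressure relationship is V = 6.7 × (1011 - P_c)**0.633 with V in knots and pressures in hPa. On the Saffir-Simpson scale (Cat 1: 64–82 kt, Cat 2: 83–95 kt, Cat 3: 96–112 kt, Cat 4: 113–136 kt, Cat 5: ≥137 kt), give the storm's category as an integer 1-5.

5

ΔP = 1011 − 869 = 142 mb.
V ≈ 6.7 × 142^0.633 = 6.7 × 23.04 ≈ 154 kt.
154 kt falls in the Category 5 band.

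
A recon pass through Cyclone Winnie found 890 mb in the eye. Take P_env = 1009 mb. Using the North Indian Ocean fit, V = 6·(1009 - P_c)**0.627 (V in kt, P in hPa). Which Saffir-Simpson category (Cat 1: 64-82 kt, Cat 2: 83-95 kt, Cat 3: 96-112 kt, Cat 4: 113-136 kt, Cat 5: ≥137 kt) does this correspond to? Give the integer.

4

ΔP = 1009 − 890 = 119 mb.
V ≈ 6 × 119^0.627 = 6 × 20.02 ≈ 120 kt.
120 kt falls in the Category 4 band.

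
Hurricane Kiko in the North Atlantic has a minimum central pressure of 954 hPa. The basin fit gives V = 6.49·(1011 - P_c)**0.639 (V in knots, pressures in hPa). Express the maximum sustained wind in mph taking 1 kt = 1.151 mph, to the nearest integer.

99 mph

ΔP = 1011 − 954 = 57 hPa.
V ≈ 6.49 × 57^0.639 = 6.49 × 13.244 ≈ 85.951 kt.
85.951 × 1.151 ≈ 98.93 mph → 99 mph.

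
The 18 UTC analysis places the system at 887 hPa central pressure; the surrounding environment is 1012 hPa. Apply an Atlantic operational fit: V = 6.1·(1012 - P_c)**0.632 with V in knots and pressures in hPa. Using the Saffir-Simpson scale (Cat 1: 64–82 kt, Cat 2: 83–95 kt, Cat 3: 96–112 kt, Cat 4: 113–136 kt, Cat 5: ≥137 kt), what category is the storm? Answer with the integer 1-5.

ΔP = 1012 − 887 = 125 hPa.
V ≈ 6.1 × 125^0.632 = 6.1 × 21.15 ≈ 129 kt.
129 kt falls in the Category 4 band.

4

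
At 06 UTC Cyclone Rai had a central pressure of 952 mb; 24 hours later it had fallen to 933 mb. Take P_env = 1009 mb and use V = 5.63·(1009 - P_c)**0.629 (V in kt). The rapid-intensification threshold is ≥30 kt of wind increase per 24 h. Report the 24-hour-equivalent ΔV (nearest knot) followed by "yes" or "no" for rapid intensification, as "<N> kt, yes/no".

14 kt, no

V₁: ΔP = 57, V ≈ 5.63 × 57^0.629 ≈ 71.61 kt.
V₂: ΔP = 76, V ≈ 5.63 × 76^0.629 ≈ 85.81 kt.
ΔV over 24 h = 14.20 kt → 24 h equivalent = 14.20 × 24/24 ≈ 14.20 kt.
14 kt < 30 kt ⇒ not rapid intensification.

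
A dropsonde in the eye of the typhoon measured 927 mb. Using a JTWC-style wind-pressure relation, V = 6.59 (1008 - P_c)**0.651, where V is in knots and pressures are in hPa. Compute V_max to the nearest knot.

115 kt

ΔP = 1008 − 927 = 81 mb.
81^0.651 ≈ 17.475.
V ≈ 6.59 × 17.475 ≈ 115.2 kt.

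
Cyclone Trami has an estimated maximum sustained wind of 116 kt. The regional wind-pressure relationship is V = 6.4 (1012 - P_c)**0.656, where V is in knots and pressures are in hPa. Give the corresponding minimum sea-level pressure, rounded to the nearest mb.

929 mb

ΔP = (V / 6.4)^(1/0.656) = (116/6.4)^1.524.
116/6.4 = 18.125; 18.125^1.524 ≈ 82.81 mb.
P_c = 1012 − 82.81 = 929.19 ≈ 929 mb.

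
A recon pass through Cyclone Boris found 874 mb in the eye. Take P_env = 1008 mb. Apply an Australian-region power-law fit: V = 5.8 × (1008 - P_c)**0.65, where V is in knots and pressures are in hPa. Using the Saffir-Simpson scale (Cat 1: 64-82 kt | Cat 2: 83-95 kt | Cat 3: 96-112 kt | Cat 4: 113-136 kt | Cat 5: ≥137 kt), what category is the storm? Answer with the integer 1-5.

ΔP = 1008 − 874 = 134 mb.
V ≈ 5.8 × 134^0.65 = 5.8 × 24.13 ≈ 140 kt.
140 kt falls in the Category 5 band.

5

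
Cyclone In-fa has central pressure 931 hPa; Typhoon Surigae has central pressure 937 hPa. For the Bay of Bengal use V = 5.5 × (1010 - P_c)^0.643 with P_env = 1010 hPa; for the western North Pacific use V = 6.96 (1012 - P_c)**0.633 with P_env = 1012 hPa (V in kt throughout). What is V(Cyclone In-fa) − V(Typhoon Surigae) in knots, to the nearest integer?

-16 kt

Cyclone In-fa: ΔP = 79; V ≈ 5.5 × 79^0.643 ≈ 91.31 kt.
Typhoon Surigae: ΔP = 75; V ≈ 6.96 × 75^0.633 ≈ 107.03 kt.
Difference ≈ 91.31 − 107.03 = -15.72 → -16 kt.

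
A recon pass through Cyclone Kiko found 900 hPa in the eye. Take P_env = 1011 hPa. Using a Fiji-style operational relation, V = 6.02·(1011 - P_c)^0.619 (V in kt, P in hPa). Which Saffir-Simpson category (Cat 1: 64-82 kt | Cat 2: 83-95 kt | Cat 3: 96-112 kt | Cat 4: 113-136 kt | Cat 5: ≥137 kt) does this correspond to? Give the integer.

3

ΔP = 1011 − 900 = 111 hPa.
V ≈ 6.02 × 111^0.619 = 6.02 × 18.45 ≈ 111 kt.
111 kt falls in the Category 3 band.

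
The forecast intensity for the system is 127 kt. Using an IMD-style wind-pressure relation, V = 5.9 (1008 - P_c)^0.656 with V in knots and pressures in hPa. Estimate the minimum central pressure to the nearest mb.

ΔP = (V / 5.9)^(1/0.656) = (127/5.9)^1.524.
127/5.9 = 21.525; 21.525^1.524 ≈ 107.63 mb.
P_c = 1008 − 107.63 = 900.37 ≈ 900 mb.

900 mb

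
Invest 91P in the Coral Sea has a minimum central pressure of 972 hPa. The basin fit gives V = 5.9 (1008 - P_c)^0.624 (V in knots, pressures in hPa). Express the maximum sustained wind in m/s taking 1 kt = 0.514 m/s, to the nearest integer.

ΔP = 1008 − 972 = 36 hPa.
V ≈ 5.9 × 36^0.624 = 5.9 × 9.357 ≈ 55.206 kt.
55.206 × 0.514 ≈ 28.38 m/s → 28 m/s.

28 m/s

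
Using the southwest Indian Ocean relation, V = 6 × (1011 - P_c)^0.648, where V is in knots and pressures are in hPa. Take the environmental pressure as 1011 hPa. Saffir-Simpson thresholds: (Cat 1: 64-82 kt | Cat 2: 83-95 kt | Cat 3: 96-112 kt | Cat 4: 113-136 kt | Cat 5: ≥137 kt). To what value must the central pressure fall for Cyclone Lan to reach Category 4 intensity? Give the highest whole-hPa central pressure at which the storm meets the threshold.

Category 4 begins at V = 113 kt.
Required ΔP = (113/6)^(1/0.648) = 18.833^1.543 ≈ 92.79 hPa.
P_c ≤ 1011 − 92.79 = 918.21, so the highest integer P_c is 918 hPa.

918 hPa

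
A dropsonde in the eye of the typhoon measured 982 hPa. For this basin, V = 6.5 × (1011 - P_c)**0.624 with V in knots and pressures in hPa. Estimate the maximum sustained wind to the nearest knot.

ΔP = 1011 − 982 = 29 hPa.
29^0.624 ≈ 8.176.
V ≈ 6.5 × 8.176 ≈ 53.1 kt.

53 kt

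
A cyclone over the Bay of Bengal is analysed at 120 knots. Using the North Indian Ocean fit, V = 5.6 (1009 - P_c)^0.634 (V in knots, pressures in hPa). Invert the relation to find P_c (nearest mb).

ΔP = (V / 5.6)^(1/0.634) = (120/5.6)^1.577.
120/5.6 = 21.429; 21.429^1.577 ≈ 125.71 mb.
P_c = 1009 − 125.71 = 883.29 ≈ 883 mb.

883 mb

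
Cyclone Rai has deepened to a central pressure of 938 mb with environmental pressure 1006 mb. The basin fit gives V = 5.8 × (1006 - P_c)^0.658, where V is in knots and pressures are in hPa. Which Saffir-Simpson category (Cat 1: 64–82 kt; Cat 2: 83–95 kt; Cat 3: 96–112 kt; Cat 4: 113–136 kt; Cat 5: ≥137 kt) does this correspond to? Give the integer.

ΔP = 1006 − 938 = 68 mb.
V ≈ 5.8 × 68^0.658 = 5.8 × 16.06 ≈ 93 kt.
93 kt falls in the Category 2 band.

2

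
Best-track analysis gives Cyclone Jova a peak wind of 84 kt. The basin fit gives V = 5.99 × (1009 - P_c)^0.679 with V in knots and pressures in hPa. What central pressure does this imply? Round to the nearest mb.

960 mb

ΔP = (V / 5.99)^(1/0.679) = (84/5.99)^1.473.
84/5.99 = 14.023; 14.023^1.473 ≈ 48.87 mb.
P_c = 1009 − 48.87 = 960.13 ≈ 960 mb.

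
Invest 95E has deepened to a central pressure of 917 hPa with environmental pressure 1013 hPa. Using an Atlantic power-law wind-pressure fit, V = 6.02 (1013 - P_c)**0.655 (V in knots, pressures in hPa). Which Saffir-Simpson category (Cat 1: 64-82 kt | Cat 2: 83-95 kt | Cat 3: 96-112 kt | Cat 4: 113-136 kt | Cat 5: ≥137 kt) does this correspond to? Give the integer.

ΔP = 1013 − 917 = 96 hPa.
V ≈ 6.02 × 96^0.655 = 6.02 × 19.88 ≈ 120 kt.
120 kt falls in the Category 4 band.

4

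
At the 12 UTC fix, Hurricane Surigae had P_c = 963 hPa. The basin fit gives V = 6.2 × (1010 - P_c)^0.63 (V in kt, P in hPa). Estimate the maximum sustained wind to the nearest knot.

70 kt

ΔP = 1010 − 963 = 47 hPa.
47^0.63 ≈ 11.309.
V ≈ 6.2 × 11.309 ≈ 70.1 kt.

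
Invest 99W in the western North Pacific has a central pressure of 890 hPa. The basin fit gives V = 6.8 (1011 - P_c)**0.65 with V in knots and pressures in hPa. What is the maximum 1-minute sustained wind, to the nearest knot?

154 kt

ΔP = 1011 − 890 = 121 hPa.
121^0.65 ≈ 22.585.
V ≈ 6.8 × 22.585 ≈ 153.6 kt.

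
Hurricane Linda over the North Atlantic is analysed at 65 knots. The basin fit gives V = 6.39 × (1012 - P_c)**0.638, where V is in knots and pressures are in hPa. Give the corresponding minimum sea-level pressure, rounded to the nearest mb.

974 mb

ΔP = (V / 6.39)^(1/0.638) = (65/6.39)^1.567.
65/6.39 = 10.172; 10.172^1.567 ≈ 37.93 mb.
P_c = 1012 − 37.93 = 974.07 ≈ 974 mb.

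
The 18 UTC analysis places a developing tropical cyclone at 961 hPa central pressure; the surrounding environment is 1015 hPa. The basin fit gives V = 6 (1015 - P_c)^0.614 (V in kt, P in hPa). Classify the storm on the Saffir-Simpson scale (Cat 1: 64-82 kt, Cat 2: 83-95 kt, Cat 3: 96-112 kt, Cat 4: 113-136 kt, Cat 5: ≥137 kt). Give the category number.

1

ΔP = 1015 − 961 = 54 hPa.
V ≈ 6 × 54^0.614 = 6 × 11.58 ≈ 69 kt.
69 kt falls in the Category 1 band.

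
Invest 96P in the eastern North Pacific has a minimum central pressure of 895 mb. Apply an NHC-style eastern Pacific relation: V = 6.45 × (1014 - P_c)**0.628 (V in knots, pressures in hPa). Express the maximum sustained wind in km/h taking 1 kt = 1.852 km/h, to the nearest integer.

240 km/h

ΔP = 1014 − 895 = 119 mb.
V ≈ 6.45 × 119^0.628 = 6.45 × 20.111 ≈ 129.719 kt.
129.719 × 1.852 ≈ 240.24 km/h → 240 km/h.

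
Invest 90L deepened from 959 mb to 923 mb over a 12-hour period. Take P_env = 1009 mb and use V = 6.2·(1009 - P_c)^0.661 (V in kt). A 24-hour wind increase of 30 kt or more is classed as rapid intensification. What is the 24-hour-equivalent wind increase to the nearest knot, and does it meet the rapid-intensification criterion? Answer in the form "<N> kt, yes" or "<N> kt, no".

71 kt, yes

V₁: ΔP = 50, V ≈ 6.2 × 50^0.661 ≈ 82.30 kt.
V₂: ΔP = 86, V ≈ 6.2 × 86^0.661 ≈ 117.79 kt.
ΔV over 12 h = 35.49 kt → 24 h equivalent = 35.49 × 24/12 ≈ 70.98 kt.
71 kt ≥ 30 kt ⇒ rapid intensification.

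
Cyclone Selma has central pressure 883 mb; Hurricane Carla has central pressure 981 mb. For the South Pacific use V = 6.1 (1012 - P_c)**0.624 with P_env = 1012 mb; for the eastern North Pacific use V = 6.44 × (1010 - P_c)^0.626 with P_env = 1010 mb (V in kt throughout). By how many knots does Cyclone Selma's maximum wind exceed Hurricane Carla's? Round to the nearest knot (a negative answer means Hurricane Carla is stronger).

74 kt

Cyclone Selma: ΔP = 129; V ≈ 6.1 × 129^0.624 ≈ 126.57 kt.
Hurricane Carla: ΔP = 29; V ≈ 6.44 × 29^0.626 ≈ 53.01 kt.
Difference ≈ 126.57 − 53.01 = 73.56 → 74 kt.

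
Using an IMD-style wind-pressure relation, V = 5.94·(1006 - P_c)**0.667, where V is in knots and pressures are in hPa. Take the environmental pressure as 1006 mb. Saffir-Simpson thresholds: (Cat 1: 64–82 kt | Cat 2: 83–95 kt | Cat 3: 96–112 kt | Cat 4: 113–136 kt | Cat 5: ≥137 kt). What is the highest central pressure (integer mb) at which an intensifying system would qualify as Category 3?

941 mb

Category 3 begins at V = 96 kt.
Required ΔP = (96/5.94)^(1/0.667) = 16.162^1.499 ≈ 64.84 mb.
P_c ≤ 1006 − 64.84 = 941.16, so the highest integer P_c is 941 mb.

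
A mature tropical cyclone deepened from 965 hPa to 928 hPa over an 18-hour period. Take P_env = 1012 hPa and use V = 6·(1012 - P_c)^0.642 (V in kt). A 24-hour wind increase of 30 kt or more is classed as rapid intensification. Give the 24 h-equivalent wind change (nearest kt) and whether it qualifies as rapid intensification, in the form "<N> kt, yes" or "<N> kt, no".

V₁: ΔP = 47, V ≈ 6 × 47^0.642 ≈ 71.06 kt.
V₂: ΔP = 84, V ≈ 6 × 84^0.642 ≈ 103.17 kt.
ΔV over 18 h = 32.11 kt → 24 h equivalent = 32.11 × 24/18 ≈ 42.81 kt.
43 kt ≥ 30 kt ⇒ rapid intensification.

43 kt, yes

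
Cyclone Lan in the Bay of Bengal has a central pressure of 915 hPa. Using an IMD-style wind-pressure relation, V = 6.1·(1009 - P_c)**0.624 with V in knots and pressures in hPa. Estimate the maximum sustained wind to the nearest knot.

ΔP = 1009 − 915 = 94 hPa.
94^0.624 ≈ 17.031.
V ≈ 6.1 × 17.031 ≈ 103.9 kt.

104 kt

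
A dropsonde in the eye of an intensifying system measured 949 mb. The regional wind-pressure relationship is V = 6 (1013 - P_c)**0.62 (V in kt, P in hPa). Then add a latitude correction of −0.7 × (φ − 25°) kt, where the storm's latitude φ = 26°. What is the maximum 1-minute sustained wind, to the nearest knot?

ΔP = 1013 − 949 = 64 mb.
64^0.62 ≈ 13.177.
V ≈ 6 × 13.177 ≈ 79.1 kt.
Latitude correction: −0.7 × (26 − 25) = -0.7 kt.
Corrected V ≈ 78.4 kt → 78 kt.

78 kt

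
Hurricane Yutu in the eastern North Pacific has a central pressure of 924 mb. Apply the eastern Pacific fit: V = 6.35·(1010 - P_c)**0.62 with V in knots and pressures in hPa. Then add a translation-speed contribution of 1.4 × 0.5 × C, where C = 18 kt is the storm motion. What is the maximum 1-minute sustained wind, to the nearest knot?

ΔP = 1010 − 924 = 86 mb.
86^0.62 ≈ 15.827.
V ≈ 6.35 × 15.827 ≈ 100.5 kt.
Translation term: 1.4 × 0.5 × 18 = 12.6 kt.
Corrected V ≈ 113.1 kt → 113 kt.

113 kt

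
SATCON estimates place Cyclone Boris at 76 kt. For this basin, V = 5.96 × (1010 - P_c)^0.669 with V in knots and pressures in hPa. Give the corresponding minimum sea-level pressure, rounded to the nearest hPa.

ΔP = (V / 5.96)^(1/0.669) = (76/5.96)^1.495.
76/5.96 = 12.752; 12.752^1.495 ≈ 44.93 hPa.
P_c = 1010 − 44.93 = 965.07 ≈ 965 hPa.

965 hPa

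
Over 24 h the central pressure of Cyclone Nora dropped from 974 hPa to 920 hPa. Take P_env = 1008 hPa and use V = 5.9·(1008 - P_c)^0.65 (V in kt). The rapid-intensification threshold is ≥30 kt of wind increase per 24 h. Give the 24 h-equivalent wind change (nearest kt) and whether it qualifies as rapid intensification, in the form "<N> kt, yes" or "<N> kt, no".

V₁: ΔP = 34, V ≈ 5.9 × 34^0.65 ≈ 58.39 kt.
V₂: ΔP = 88, V ≈ 5.9 × 88^0.65 ≈ 108.33 kt.
ΔV over 24 h = 49.94 kt → 24 h equivalent = 49.94 × 24/24 ≈ 49.94 kt.
50 kt ≥ 30 kt ⇒ rapid intensification.

50 kt, yes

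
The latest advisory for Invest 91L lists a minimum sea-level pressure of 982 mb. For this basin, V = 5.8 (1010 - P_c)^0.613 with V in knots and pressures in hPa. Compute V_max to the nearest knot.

ΔP = 1010 − 982 = 28 mb.
28^0.613 ≈ 7.711.
V ≈ 5.8 × 7.711 ≈ 44.7 kt.

45 kt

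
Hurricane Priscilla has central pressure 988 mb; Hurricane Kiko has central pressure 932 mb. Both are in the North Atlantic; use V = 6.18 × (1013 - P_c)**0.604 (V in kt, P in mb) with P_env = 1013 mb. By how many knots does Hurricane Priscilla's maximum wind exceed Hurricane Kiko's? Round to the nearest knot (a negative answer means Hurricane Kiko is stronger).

Hurricane Priscilla: ΔP = 25; V ≈ 6.18 × 25^0.604 ≈ 43.19 kt.
Hurricane Kiko: ΔP = 81; V ≈ 6.18 × 81^0.604 ≈ 87.84 kt.
Difference ≈ 43.19 − 87.84 = -44.65 → -45 kt.

-45 kt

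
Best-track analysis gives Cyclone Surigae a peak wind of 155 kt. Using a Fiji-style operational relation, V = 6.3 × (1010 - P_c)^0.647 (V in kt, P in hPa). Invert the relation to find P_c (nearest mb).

ΔP = (V / 6.3)^(1/0.647) = (155/6.3)^1.546.
155/6.3 = 24.603; 24.603^1.546 ≈ 141.22 mb.
P_c = 1010 − 141.22 = 868.78 ≈ 869 mb.

869 mb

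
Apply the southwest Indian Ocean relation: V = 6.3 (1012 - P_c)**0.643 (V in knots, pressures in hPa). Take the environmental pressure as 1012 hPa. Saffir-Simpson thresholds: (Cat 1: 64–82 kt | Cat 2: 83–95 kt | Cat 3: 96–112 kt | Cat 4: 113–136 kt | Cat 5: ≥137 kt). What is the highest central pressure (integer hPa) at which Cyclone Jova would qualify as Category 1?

Category 1 begins at V = 64 kt.
Required ΔP = (64/6.3)^(1/0.643) = 10.159^1.555 ≈ 36.80 hPa.
P_c ≤ 1012 − 36.80 = 975.20, so the highest integer P_c is 975 hPa.

975 hPa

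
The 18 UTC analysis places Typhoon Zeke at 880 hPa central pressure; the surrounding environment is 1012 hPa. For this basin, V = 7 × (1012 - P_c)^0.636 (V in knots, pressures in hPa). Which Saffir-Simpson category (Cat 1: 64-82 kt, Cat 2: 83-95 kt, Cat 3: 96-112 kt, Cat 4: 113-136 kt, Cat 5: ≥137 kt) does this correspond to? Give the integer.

5

ΔP = 1012 − 880 = 132 hPa.
V ≈ 7 × 132^0.636 = 7 × 22.32 ≈ 156 kt.
156 kt falls in the Category 5 band.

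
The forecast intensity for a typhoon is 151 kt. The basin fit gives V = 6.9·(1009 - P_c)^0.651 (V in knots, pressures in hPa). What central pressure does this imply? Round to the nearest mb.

895 mb

ΔP = (V / 6.9)^(1/0.651) = (151/6.9)^1.536.
151/6.9 = 21.884; 21.884^1.536 ≈ 114.44 mb.
P_c = 1009 − 114.44 = 894.56 ≈ 895 mb.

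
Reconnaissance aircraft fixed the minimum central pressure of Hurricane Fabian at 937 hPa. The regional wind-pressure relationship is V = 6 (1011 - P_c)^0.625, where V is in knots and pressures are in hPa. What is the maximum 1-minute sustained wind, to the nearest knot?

ΔP = 1011 − 937 = 74 hPa.
74^0.625 ≈ 14.732.
V ≈ 6 × 14.732 ≈ 88.4 kt.

88 kt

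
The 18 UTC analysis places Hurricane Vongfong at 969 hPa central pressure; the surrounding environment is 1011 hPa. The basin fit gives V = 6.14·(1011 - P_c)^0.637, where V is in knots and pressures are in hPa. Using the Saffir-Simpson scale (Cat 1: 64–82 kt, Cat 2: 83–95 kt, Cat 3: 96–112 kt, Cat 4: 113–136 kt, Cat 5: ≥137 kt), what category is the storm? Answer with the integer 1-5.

ΔP = 1011 − 969 = 42 hPa.
V ≈ 6.14 × 42^0.637 = 6.14 × 10.81 ≈ 66 kt.
66 kt falls in the Category 1 band.

1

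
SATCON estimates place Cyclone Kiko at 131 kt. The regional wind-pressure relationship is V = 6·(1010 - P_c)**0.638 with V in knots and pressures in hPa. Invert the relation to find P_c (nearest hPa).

ΔP = (V / 6)^(1/0.638) = (131/6)^1.567.
131/6 = 21.833; 21.833^1.567 ≈ 125.58 hPa.
P_c = 1010 − 125.58 = 884.42 ≈ 884 hPa.

884 hPa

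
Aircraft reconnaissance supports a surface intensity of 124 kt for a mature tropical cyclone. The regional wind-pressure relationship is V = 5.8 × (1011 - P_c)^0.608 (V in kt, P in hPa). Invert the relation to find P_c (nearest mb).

857 mb

ΔP = (V / 5.8)^(1/0.608) = (124/5.8)^1.645.
124/5.8 = 21.379; 21.379^1.645 ≈ 153.99 mb.
P_c = 1011 − 153.99 = 857.01 ≈ 857 mb.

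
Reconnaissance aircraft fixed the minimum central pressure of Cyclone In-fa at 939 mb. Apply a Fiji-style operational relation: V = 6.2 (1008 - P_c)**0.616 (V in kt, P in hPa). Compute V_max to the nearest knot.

84 kt

ΔP = 1008 − 939 = 69 mb.
69^0.616 ≈ 13.575.
V ≈ 6.2 × 13.575 ≈ 84.2 kt.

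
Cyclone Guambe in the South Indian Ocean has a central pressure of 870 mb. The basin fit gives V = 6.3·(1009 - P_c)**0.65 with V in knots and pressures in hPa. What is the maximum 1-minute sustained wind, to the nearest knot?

ΔP = 1009 − 870 = 139 mb.
139^0.65 ≈ 24.715.
V ≈ 6.3 × 24.715 ≈ 155.7 kt.

156 kt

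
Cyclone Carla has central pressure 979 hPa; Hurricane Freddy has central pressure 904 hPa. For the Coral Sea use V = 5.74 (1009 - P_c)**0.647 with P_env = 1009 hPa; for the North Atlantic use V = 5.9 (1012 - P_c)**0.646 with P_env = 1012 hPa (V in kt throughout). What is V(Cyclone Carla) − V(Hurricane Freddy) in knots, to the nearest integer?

-70 kt

Cyclone Carla: ΔP = 30; V ≈ 5.74 × 30^0.647 ≈ 51.83 kt.
Hurricane Freddy: ΔP = 108; V ≈ 5.9 × 108^0.646 ≈ 121.46 kt.
Difference ≈ 51.83 − 121.46 = -69.63 → -70 kt.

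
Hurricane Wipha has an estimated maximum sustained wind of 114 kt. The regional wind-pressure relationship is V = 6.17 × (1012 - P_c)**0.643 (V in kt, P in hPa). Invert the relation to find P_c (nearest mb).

ΔP = (V / 6.17)^(1/0.643) = (114/6.17)^1.555.
114/6.17 = 18.476; 18.476^1.555 ≈ 93.30 mb.
P_c = 1012 − 93.30 = 918.70 ≈ 919 mb.

919 mb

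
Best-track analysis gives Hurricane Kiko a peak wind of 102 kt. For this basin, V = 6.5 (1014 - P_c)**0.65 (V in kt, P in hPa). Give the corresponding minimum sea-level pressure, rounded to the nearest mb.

945 mb

ΔP = (V / 6.5)^(1/0.65) = (102/6.5)^1.538.
102/6.5 = 15.692; 15.692^1.538 ≈ 69.11 mb.
P_c = 1014 − 69.11 = 944.89 ≈ 945 mb.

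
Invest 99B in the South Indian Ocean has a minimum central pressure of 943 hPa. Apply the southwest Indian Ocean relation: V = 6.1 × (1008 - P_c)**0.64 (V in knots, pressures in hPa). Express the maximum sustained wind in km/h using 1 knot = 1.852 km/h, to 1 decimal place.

ΔP = 1008 − 943 = 65 hPa.
V ≈ 6.1 × 65^0.64 = 6.1 × 14.463 ≈ 88.226 kt.
88.226 × 1.852 ≈ 163.39 km/h → 163.4 km/h.

163.4 km/h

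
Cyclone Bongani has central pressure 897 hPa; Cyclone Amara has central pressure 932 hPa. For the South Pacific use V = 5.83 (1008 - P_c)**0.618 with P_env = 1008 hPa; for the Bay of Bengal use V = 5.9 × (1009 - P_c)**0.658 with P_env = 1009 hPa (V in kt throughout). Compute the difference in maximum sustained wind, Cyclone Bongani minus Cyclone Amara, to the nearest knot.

4 kt

Cyclone Bongani: ΔP = 111; V ≈ 5.83 × 111^0.618 ≈ 107.07 kt.
Cyclone Amara: ΔP = 77; V ≈ 5.9 × 77^0.658 ≈ 102.84 kt.
Difference ≈ 107.07 − 102.84 = 4.23 → 4 kt.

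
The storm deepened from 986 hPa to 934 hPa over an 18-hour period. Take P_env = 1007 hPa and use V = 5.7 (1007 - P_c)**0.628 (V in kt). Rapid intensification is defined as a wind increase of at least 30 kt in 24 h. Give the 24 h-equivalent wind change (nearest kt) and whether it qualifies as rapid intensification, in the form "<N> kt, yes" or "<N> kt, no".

61 kt, yes

V₁: ΔP = 21, V ≈ 5.7 × 21^0.628 ≈ 38.57 kt.
V₂: ΔP = 73, V ≈ 5.7 × 73^0.628 ≈ 84.34 kt.
ΔV over 18 h = 45.77 kt → 24 h equivalent = 45.77 × 24/18 ≈ 61.03 kt.
61 kt ≥ 30 kt ⇒ rapid intensification.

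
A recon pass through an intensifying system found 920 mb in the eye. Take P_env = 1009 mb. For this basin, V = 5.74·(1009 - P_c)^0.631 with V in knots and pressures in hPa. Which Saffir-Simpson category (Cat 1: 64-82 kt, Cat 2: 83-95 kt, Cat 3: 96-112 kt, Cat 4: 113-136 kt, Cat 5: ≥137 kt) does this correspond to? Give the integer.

3

ΔP = 1009 − 920 = 89 mb.
V ≈ 5.74 × 89^0.631 = 5.74 × 16.98 ≈ 97 kt.
97 kt falls in the Category 3 band.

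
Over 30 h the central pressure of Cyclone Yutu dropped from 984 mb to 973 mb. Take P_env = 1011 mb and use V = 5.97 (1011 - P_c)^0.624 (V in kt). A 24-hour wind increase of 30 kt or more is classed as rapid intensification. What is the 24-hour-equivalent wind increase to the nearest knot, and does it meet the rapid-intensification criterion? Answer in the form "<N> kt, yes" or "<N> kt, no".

9 kt, no

V₁: ΔP = 27, V ≈ 5.97 × 27^0.624 ≈ 46.68 kt.
V₂: ΔP = 38, V ≈ 5.97 × 38^0.624 ≈ 57.78 kt.
ΔV over 30 h = 11.10 kt → 24 h equivalent = 11.10 × 24/30 ≈ 8.88 kt.
9 kt < 30 kt ⇒ not rapid intensification.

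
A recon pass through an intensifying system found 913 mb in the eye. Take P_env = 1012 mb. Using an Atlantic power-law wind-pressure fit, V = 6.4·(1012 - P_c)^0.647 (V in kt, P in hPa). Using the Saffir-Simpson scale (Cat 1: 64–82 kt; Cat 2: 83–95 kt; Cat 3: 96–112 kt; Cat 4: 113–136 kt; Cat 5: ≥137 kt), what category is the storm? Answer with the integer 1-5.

4

ΔP = 1012 − 913 = 99 mb.
V ≈ 6.4 × 99^0.647 = 6.4 × 19.55 ≈ 125 kt.
125 kt falls in the Category 4 band.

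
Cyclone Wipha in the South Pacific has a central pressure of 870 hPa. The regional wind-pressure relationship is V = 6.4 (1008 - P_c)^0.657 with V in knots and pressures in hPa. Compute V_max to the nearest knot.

163 kt

ΔP = 1008 − 870 = 138 hPa.
138^0.657 ≈ 25.462.
V ≈ 6.4 × 25.462 ≈ 163.0 kt.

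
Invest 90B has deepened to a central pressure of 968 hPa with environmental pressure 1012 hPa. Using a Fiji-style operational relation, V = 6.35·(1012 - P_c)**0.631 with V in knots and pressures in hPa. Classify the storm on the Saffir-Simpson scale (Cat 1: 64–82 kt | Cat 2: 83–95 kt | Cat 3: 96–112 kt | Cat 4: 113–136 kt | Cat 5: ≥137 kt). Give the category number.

1

ΔP = 1012 − 968 = 44 hPa.
V ≈ 6.35 × 44^0.631 = 6.35 × 10.89 ≈ 69 kt.
69 kt falls in the Category 1 band.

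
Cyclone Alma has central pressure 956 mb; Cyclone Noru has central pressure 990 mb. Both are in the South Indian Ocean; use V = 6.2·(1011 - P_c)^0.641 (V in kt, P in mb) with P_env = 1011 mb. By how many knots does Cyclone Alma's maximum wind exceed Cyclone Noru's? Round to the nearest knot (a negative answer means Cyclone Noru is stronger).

37 kt

Cyclone Alma: ΔP = 55; V ≈ 6.2 × 55^0.641 ≈ 80.90 kt.
Cyclone Noru: ΔP = 21; V ≈ 6.2 × 21^0.641 ≈ 43.64 kt.
Difference ≈ 80.90 − 43.64 = 37.26 → 37 kt.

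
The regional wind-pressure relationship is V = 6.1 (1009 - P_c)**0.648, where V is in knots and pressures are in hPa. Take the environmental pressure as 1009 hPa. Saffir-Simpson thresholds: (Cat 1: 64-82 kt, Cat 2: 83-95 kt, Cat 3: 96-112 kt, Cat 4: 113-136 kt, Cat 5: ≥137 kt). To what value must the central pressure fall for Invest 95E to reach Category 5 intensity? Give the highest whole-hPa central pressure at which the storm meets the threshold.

Category 5 begins at V = 137 kt.
Required ΔP = (137/6.1)^(1/0.648) = 22.459^1.543 ≈ 121.75 hPa.
P_c ≤ 1009 − 121.75 = 887.25, so the highest integer P_c is 887 hPa.

887 hPa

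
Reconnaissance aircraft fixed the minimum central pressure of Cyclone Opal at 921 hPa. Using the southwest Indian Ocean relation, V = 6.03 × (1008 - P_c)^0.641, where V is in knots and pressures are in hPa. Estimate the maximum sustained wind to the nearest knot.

ΔP = 1008 − 921 = 87 hPa.
87^0.641 ≈ 17.508.
V ≈ 6.03 × 17.508 ≈ 105.6 kt.

106 kt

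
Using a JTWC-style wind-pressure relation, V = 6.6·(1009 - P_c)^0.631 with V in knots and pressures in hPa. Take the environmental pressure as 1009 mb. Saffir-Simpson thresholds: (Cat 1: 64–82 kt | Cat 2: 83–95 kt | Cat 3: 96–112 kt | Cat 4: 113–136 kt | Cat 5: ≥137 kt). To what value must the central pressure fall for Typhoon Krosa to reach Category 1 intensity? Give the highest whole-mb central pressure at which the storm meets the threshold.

972 mb

Category 1 begins at V = 64 kt.
Required ΔP = (64/6.6)^(1/0.631) = 9.697^1.585 ≈ 36.61 mb.
P_c ≤ 1009 − 36.61 = 972.39, so the highest integer P_c is 972 mb.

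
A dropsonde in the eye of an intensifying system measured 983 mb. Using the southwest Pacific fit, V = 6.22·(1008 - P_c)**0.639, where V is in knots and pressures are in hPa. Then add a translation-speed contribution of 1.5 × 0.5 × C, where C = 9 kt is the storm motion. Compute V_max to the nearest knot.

ΔP = 1008 − 983 = 25 mb.
25^0.639 ≈ 7.821.
V ≈ 6.22 × 7.821 ≈ 48.6 kt.
Translation term: 1.5 × 0.5 × 9 = 6.75 kt.
Corrected V ≈ 55.35 kt → 55 kt.

55 kt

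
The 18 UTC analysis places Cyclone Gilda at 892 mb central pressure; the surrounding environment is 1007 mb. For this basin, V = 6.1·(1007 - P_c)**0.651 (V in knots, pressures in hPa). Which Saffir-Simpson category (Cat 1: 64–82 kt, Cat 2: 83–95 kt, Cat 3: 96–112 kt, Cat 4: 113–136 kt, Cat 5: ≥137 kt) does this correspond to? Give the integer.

4

ΔP = 1007 − 892 = 115 mb.
V ≈ 6.1 × 115^0.651 = 6.1 × 21.95 ≈ 134 kt.
134 kt falls in the Category 4 band.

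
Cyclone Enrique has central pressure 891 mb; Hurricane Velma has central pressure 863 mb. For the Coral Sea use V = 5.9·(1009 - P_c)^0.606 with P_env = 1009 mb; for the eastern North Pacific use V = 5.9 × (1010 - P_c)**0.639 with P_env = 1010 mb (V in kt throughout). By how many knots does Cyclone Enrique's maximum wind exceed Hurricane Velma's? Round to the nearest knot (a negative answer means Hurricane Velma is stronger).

-37 kt

Cyclone Enrique: ΔP = 118; V ≈ 5.9 × 118^0.606 ≈ 106.27 kt.
Hurricane Velma: ΔP = 147; V ≈ 5.9 × 147^0.639 ≈ 143.14 kt.
Difference ≈ 106.27 − 143.14 = -36.87 → -37 kt.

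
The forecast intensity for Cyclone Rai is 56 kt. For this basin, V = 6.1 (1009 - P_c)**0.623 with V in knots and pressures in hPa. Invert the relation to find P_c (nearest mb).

974 mb

ΔP = (V / 6.1)^(1/0.623) = (56/6.1)^1.605.
56/6.1 = 9.180; 9.180^1.605 ≈ 35.12 mb.
P_c = 1009 − 35.12 = 973.88 ≈ 974 mb.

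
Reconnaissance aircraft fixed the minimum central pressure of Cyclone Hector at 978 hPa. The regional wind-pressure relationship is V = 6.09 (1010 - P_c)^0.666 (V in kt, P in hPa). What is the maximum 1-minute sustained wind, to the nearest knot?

ΔP = 1010 − 978 = 32 hPa.
32^0.666 ≈ 10.056.
V ≈ 6.09 × 10.056 ≈ 61.2 kt.

61 kt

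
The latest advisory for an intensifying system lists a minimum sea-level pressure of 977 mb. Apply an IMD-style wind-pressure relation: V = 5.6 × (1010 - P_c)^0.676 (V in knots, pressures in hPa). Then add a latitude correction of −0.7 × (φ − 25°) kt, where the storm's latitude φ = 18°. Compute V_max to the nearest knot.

ΔP = 1010 − 977 = 33 mb.
33^0.676 ≈ 10.630.
V ≈ 5.6 × 10.630 ≈ 59.5 kt.
Latitude correction: −0.7 × (18 − 25) = 4.9 kt.
Corrected V ≈ 64.4 kt → 64 kt.

64 kt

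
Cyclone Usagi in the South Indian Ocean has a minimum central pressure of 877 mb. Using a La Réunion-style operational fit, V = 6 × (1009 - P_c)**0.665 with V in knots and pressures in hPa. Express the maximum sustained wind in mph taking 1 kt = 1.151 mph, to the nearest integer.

ΔP = 1009 − 877 = 132 mb.
V ≈ 6 × 132^0.665 = 6 × 25.715 ≈ 154.288 kt.
154.288 × 1.151 ≈ 177.59 mph → 178 mph.

178 mph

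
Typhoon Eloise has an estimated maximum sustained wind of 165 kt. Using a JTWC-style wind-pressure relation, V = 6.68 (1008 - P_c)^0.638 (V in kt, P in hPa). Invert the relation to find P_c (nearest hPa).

856 hPa

ΔP = (V / 6.68)^(1/0.638) = (165/6.68)^1.567.
165/6.68 = 24.701; 24.701^1.567 ≈ 152.38 hPa.
P_c = 1008 − 152.38 = 855.62 ≈ 856 hPa.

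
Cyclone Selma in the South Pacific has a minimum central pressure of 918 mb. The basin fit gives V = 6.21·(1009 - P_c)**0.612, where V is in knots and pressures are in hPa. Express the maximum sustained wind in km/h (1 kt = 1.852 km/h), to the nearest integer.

ΔP = 1009 − 918 = 91 mb.
V ≈ 6.21 × 91^0.612 = 6.21 × 15.810 ≈ 98.180 kt.
98.180 × 1.852 ≈ 181.83 km/h → 182 km/h.

182 km/h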